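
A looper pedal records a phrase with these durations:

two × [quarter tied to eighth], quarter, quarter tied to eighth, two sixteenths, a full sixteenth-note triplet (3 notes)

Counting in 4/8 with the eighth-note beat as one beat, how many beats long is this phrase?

One eighth-note beat = 2 sixteenth notes.
In sixteenth notes: quarter tied to eighth (quarter + eighth) = 6; quarter tied to eighth (quarter + eighth) = 6; quarter = 4; quarter tied to eighth (quarter + eighth) = 6; sixteenth = 1; sixteenth = 1; a full sixteenth-note triplet (3 notes) (three triplet sixteenths span one eighth) = 2.
Sum: 6 + 6 + 4 + 6 + 1 + 1 + 2 = 26.
26 ÷ 2 = 13 beats.

13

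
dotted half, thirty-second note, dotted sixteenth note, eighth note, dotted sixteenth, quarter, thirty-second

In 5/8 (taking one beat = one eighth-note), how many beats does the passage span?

11

One eighth-note beat = 4 thirty-second notes.
In thirty-second notes: dotted half = 24; thirty-second note = 1; dotted sixteenth note = 3; eighth note = 4; dotted sixteenth = 3; quarter = 8; thirty-second = 1.
Sum: 24 + 1 + 3 + 4 + 3 + 8 + 1 = 44.
44 ÷ 4 = 11 beats.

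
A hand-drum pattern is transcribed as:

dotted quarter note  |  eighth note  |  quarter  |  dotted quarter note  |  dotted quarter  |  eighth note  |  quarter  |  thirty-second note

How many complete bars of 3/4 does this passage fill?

One bar of 3/4 = 24 thirty-second notes.
Convert each value to thirty-second notes: dotted quarter note = 12; eighth note = 4; quarter = 8; dotted quarter note = 12; dotted quarter = 12; eighth note = 4; quarter = 8; thirty-second note = 1.
Sum: 12 + 4 + 8 + 12 + 12 + 4 + 8 + 1 = 61.
61 ÷ 24 = 2 complete bars with 13 left over.

2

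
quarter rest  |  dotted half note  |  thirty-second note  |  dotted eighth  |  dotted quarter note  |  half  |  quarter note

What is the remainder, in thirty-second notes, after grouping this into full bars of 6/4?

27

One bar of 6/4 = 48 thirty-second notes.
Express everything in thirty-second notes: quarter rest = 8; dotted half note = 24; thirty-second note = 1; dotted eighth = 6; dotted quarter note = 12; half = 16; quarter note = 8.
Sum: 8 + 24 + 1 + 6 + 12 + 16 + 8 = 75.
75 ÷ 48 = 1 complete bar with 27 thirty-second notes remaining.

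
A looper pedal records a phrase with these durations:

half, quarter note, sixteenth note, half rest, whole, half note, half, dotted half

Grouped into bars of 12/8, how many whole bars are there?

One bar of 12/8 = 24 sixteenth notes.
In sixteenth notes: half = 8; quarter note = 4; sixteenth note = 1; half rest = 8; whole = 16; half note = 8; half = 8; dotted half = 12.
Altogether 8 + 4 + 1 + 8 + 16 + 8 + 8 + 12 = 65.
65 ÷ 24 = 2 complete bars with 17 left over.

2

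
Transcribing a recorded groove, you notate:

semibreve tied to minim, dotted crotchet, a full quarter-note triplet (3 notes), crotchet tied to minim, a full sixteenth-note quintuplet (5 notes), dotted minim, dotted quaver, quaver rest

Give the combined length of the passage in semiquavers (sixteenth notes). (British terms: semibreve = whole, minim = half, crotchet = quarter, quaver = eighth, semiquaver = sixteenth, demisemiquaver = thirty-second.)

Express everything in sixteenth notes: semibreve tied to minim (semibreve + minim) = 24; dotted crotchet = 6; a full quarter-note triplet (3 notes) (three triplet quarters span one half) = 8; crotchet tied to minim (crotchet + minim) = 12; a full sixteenth-note quintuplet (5 notes) (five quintuplet sixteenths span one quarter) = 4; dotted minim = 12; dotted quaver = 3; quaver rest = 2.
Sum: 24 + 6 + 8 + 12 + 4 + 12 + 3 + 2 = 71 sixteenth notes.

71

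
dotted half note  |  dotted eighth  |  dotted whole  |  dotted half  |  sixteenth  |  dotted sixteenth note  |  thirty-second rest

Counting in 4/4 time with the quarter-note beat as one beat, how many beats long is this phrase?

13.5

One quarter-note beat = 8 thirty-second notes.
In thirty-second notes: dotted half note = 24; dotted eighth = 6; dotted whole = 48; dotted half = 24; sixteenth = 2; dotted sixteenth note = 3; thirty-second rest = 1.
Total: 24 + 6 + 48 + 24 + 2 + 3 + 1 = 108.
108 ÷ 8 = 13.5 beats.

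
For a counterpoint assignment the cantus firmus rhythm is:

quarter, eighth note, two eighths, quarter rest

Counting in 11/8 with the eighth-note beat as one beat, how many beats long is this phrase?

7

One eighth-note beat = 2 sixteenth notes.
Working in sixteenth notes: quarter = 4; eighth note = 2; eighth = 2; eighth = 2; quarter rest = 4.
Adding: 4 + 2 + 2 + 2 + 4 = 14.
14 ÷ 2 = 7 beats.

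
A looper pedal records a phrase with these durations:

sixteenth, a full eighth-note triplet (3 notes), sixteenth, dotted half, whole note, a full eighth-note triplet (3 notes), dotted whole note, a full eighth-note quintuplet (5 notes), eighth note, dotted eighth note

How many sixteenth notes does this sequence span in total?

In sixteenth notes: sixteenth = 1; a full eighth-note triplet (3 notes) (three triplet eighths span one quarter) = 4; sixteenth = 1; dotted half = 12; whole note = 16; a full eighth-note triplet (3 notes) (three triplet eighths span one quarter) = 4; dotted whole note = 24; a full eighth-note quintuplet (5 notes) (five quintuplet eighths span one half) = 8; eighth note = 2; dotted eighth note = 3.
Total: 1 + 4 + 1 + 12 + 16 + 4 + 24 + 8 + 2 + 3 = 75 sixteenth notes.

75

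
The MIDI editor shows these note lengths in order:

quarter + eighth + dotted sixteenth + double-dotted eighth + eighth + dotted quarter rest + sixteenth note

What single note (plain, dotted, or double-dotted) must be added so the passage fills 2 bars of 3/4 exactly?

quarter note

2 bars of 3/4 = 48 thirty-second notes.
Express everything in thirty-second notes: quarter = 8; eighth = 4; dotted sixteenth = 3; double-dotted eighth = 7; eighth = 4; dotted quarter rest = 12; sixteenth note = 2.
Sum: 8 + 4 + 3 + 7 + 4 + 12 + 2 = 40.
Remaining: 48 − 40 = 8 thirty-second notes, which is a quarter note.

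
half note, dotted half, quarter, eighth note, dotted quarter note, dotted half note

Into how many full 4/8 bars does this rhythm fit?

One bar of 4/8 = 4 eighth notes.
Each duration in eighth notes: half note = 4; dotted half = 6; quarter = 2; eighth note = 1; dotted quarter note = 3; dotted half note = 6.
Sum: 4 + 6 + 2 + 1 + 3 + 6 = 22.
22 ÷ 4 = 5 complete bars with 2 left over.

5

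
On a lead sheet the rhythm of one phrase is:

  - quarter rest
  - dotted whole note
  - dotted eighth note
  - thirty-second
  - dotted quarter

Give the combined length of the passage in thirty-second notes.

75

Working in thirty-second notes: quarter rest = 8; dotted whole note = 48; dotted eighth note = 6; thirty-second = 1; dotted quarter = 12.
Altogether 8 + 48 + 6 + 1 + 12 = 75 thirty-second notes.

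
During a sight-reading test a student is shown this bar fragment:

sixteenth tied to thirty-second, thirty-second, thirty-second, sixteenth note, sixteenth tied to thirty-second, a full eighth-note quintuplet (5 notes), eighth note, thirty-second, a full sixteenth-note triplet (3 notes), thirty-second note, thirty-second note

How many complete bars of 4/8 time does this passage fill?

One bar of 4/8 = 16 thirty-second notes.
In thirty-second notes: sixteenth tied to thirty-second (sixteenth + thirty-second) = 3; thirty-second = 1; thirty-second = 1; sixteenth note = 2; sixteenth tied to thirty-second (sixteenth + thirty-second) = 3; a full eighth-note quintuplet (5 notes) (five quintuplet eighths span one half) = 16; eighth note = 4; thirty-second = 1; a full sixteenth-note triplet (3 notes) (three triplet sixteenths span one eighth) = 4; thirty-second note = 1; thirty-second note = 1.
Adding: 3 + 1 + 1 + 2 + 3 + 16 + 4 + 1 + 4 + 1 + 1 = 37.
37 ÷ 16 = 2 complete bars with 5 left over.

2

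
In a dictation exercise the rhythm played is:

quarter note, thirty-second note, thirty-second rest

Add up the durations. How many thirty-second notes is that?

Working in thirty-second notes: quarter note = 8; thirty-second note = 1; thirty-second rest = 1.
Adding: 8 + 1 + 1 = 10 thirty-second notes.

10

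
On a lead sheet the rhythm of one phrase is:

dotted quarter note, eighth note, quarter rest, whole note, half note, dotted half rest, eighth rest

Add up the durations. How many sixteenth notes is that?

50

Express everything in sixteenth notes: dotted quarter note = 6; eighth note = 2; quarter rest = 4; whole note = 16; half note = 8; dotted half rest = 12; eighth rest = 2.
Adding: 6 + 2 + 4 + 16 + 8 + 12 + 2 = 50 sixteenth notes.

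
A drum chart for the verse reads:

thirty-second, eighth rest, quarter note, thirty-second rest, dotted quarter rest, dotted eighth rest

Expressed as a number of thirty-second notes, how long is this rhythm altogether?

Each duration in thirty-second notes: thirty-second = 1; eighth rest = 4; quarter note = 8; thirty-second rest = 1; dotted quarter rest = 12; dotted eighth rest = 6.
Sum: 1 + 4 + 8 + 1 + 12 + 6 = 32 thirty-second notes.

32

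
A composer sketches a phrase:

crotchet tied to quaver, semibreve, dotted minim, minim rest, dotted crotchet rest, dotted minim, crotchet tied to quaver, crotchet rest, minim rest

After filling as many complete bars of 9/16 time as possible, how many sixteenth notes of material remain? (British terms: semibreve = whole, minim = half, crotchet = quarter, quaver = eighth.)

One bar of 9/16 = 9 sixteenth notes.
Working in sixteenth notes: crotchet tied to quaver (crotchet + quaver) = 6; semibreve = 16; dotted minim = 12; minim rest = 8; dotted crotchet rest = 6; dotted minim = 12; crotchet tied to quaver (crotchet + quaver) = 6; crotchet rest = 4; minim rest = 8.
Altogether 6 + 16 + 12 + 8 + 6 + 12 + 6 + 4 + 8 = 78.
78 ÷ 9 = 8 complete bars with 6 sixteenth notes remaining.

6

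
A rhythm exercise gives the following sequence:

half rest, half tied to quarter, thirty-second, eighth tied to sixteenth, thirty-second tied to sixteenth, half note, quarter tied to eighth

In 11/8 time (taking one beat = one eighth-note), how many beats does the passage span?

One eighth-note beat = 4 thirty-second notes.
Each duration in thirty-second notes: half rest = 16; half tied to quarter (half + quarter) = 24; thirty-second = 1; eighth tied to sixteenth (eighth + sixteenth) = 6; thirty-second tied to sixteenth (thirty-second + sixteenth) = 3; half note = 16; quarter tied to eighth (quarter + eighth) = 12.
Adding: 16 + 24 + 1 + 6 + 3 + 16 + 12 = 78.
78 ÷ 4 = 19.5 beats.

19.5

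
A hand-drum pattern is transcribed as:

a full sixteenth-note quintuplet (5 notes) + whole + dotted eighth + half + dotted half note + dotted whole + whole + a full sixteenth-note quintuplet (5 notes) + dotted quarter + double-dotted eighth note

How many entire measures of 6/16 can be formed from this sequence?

One bar of 6/16 = 12 thirty-second notes.
Convert each value to thirty-second notes: a full sixteenth-note quintuplet (5 notes) (five quintuplet sixteenths span one quarter) = 8; whole = 32; dotted eighth = 6; half = 16; dotted half note = 24; dotted whole = 48; whole = 32; a full sixteenth-note quintuplet (5 notes) (five quintuplet sixteenths span one quarter) = 8; dotted quarter = 12; double-dotted eighth note = 7.
Total: 8 + 32 + 6 + 16 + 24 + 48 + 32 + 8 + 12 + 7 = 193.
193 ÷ 12 = 16 complete bars with 1 left over.

16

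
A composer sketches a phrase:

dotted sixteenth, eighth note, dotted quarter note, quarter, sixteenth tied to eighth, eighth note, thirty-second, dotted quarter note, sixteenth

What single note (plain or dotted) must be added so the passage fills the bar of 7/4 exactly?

The bar of 7/4 = 56 thirty-second notes.
Working in thirty-second notes: dotted sixteenth = 3; eighth note = 4; dotted quarter note = 12; quarter = 8; sixteenth tied to eighth (sixteenth + eighth) = 6; eighth note = 4; thirty-second = 1; dotted quarter note = 12; sixteenth = 2.
Adding: 3 + 4 + 12 + 8 + 6 + 4 + 1 + 12 + 2 = 52.
Remaining: 56 − 52 = 4 thirty-second notes, which is a eighth note.

eighth note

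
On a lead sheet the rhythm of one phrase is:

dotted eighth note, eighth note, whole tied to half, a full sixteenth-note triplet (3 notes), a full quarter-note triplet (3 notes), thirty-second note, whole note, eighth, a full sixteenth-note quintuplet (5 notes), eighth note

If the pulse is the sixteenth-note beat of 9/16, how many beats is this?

63.5

One sixteenth-note beat = 2 thirty-second notes.
Express everything in thirty-second notes: dotted eighth note = 6; eighth note = 4; whole tied to half (whole + half) = 48; a full sixteenth-note triplet (3 notes) (three triplet sixteenths span one eighth) = 4; a full quarter-note triplet (3 notes) (three triplet quarters span one half) = 16; thirty-second note = 1; whole note = 32; eighth = 4; a full sixteenth-note quintuplet (5 notes) (five quintuplet sixteenths span one quarter) = 8; eighth note = 4.
Adding: 6 + 4 + 48 + 4 + 16 + 1 + 32 + 4 + 8 + 4 = 127.
127 ÷ 2 = 63.5 beats.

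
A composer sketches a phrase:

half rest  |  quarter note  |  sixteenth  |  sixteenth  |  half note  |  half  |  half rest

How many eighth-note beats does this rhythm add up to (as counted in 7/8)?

19

One eighth-note beat = 2 sixteenth notes.
Express everything in sixteenth notes: half rest = 8; quarter note = 4; sixteenth = 1; sixteenth = 1; half note = 8; half = 8; half rest = 8.
Adding: 8 + 4 + 1 + 1 + 8 + 8 + 8 = 38.
38 ÷ 2 = 19 beats.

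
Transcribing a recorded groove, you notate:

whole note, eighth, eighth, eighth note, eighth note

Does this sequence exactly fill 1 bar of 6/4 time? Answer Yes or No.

Yes

One bar of 6/4 = 12 eighth notes.
Working in eighth notes: whole note = 8; eighth = 1; eighth = 1; eighth note = 1; eighth note = 1.
Total: 8 + 1 + 1 + 1 + 1 = 12.
12 equals 12, so the answer is Yes.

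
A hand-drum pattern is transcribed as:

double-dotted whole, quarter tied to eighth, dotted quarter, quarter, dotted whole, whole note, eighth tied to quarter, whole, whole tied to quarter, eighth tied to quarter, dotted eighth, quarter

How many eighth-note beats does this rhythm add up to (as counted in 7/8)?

One eighth-note beat = 2 sixteenth notes.
Working in sixteenth notes: double-dotted whole = 28; quarter tied to eighth (quarter + eighth) = 6; dotted quarter = 6; quarter = 4; dotted whole = 24; whole note = 16; eighth tied to quarter (eighth + quarter) = 6; whole = 16; whole tied to quarter (whole + quarter) = 20; eighth tied to quarter (eighth + quarter) = 6; dotted eighth = 3; quarter = 4.
Adding: 28 + 6 + 6 + 4 + 24 + 16 + 6 + 16 + 20 + 6 + 3 + 4 = 139.
139 ÷ 2 = 69.5 beats.

69.5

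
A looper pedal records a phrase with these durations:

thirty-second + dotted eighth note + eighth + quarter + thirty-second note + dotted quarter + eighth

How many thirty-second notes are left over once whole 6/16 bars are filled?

0

One bar of 6/16 = 12 thirty-second notes.
Working in thirty-second notes: thirty-second = 1; dotted eighth note = 6; eighth = 4; quarter = 8; thirty-second note = 1; dotted quarter = 12; eighth = 4.
Total: 1 + 6 + 4 + 8 + 1 + 12 + 4 = 36.
36 ÷ 12 = 3 complete bars with 0 thirty-second notes remaining.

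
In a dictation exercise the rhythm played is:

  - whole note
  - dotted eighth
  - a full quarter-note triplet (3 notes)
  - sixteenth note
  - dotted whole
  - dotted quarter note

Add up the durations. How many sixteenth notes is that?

58

Express everything in sixteenth notes: whole note = 16; dotted eighth = 3; a full quarter-note triplet (3 notes) (three triplet quarters span one half) = 8; sixteenth note = 1; dotted whole = 24; dotted quarter note = 6.
Total: 16 + 3 + 8 + 1 + 24 + 6 = 58 sixteenth notes.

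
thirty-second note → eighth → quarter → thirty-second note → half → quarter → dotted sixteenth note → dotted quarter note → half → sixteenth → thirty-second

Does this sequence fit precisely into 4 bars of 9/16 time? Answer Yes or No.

One bar of 9/16 = 18 thirty-second notes, so 4 bars = 72.
In thirty-second notes: thirty-second note = 1; eighth = 4; quarter = 8; thirty-second note = 1; half = 16; quarter = 8; dotted sixteenth note = 3; dotted quarter note = 12; half = 16; sixteenth = 2; thirty-second = 1.
Adding: 1 + 4 + 8 + 1 + 16 + 8 + 3 + 12 + 16 + 2 + 1 = 72.
72 equals 72, so the answer is Yes.

Yes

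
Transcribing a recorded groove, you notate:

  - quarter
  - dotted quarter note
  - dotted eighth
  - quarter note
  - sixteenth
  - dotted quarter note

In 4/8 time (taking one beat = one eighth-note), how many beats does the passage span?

One eighth-note beat = 2 sixteenth notes.
Express everything in sixteenth notes: quarter = 4; dotted quarter note = 6; dotted eighth = 3; quarter note = 4; sixteenth = 1; dotted quarter note = 6.
Adding: 4 + 6 + 3 + 4 + 1 + 6 = 24.
24 ÷ 2 = 12 beats.

12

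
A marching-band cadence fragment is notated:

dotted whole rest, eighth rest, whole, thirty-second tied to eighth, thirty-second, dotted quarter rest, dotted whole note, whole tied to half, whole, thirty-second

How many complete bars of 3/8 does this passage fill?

19

One bar of 3/8 = 12 thirty-second notes.
Convert each value to thirty-second notes: dotted whole rest = 48; eighth rest = 4; whole = 32; thirty-second tied to eighth (thirty-second + eighth) = 5; thirty-second = 1; dotted quarter rest = 12; dotted whole note = 48; whole tied to half (whole + half) = 48; whole = 32; thirty-second = 1.
Sum: 48 + 4 + 32 + 5 + 1 + 12 + 48 + 48 + 32 + 1 = 231.
231 ÷ 12 = 19 complete bars with 3 left over.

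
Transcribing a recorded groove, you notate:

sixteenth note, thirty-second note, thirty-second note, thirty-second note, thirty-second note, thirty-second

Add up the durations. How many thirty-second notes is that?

In thirty-second notes: sixteenth note = 2; thirty-second note = 1; thirty-second note = 1; thirty-second note = 1; thirty-second note = 1; thirty-second = 1.
Altogether 2 + 1 + 1 + 1 + 1 + 1 = 7 thirty-second notes.

7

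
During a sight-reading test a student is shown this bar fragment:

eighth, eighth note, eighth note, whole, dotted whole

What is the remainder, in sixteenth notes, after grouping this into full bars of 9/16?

1

One bar of 9/16 = 9 sixteenth notes.
In sixteenth notes: eighth = 2; eighth note = 2; eighth note = 2; whole = 16; dotted whole = 24.
Altogether 2 + 2 + 2 + 16 + 24 = 46.
46 ÷ 9 = 5 complete bars with 1 sixteenth note remaining.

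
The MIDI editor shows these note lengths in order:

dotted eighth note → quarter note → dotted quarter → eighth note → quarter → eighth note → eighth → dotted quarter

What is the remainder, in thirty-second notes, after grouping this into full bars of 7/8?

One bar of 7/8 = 14 sixteenth notes.
Working in sixteenth notes: dotted eighth note = 3; quarter note = 4; dotted quarter = 6; eighth note = 2; quarter = 4; eighth note = 2; eighth = 2; dotted quarter = 6.
Altogether 3 + 4 + 6 + 2 + 4 + 2 + 2 + 6 = 29.
29 ÷ 14 = 2 complete bars with 1 sixteenth note remaining = 2 thirty-second notes.

2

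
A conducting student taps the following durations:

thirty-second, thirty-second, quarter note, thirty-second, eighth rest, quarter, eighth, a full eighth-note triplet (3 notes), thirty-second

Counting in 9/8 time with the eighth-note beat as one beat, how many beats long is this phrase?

9

One eighth-note beat = 4 thirty-second notes.
Convert each value to thirty-second notes: thirty-second = 1; thirty-second = 1; quarter note = 8; thirty-second = 1; eighth rest = 4; quarter = 8; eighth = 4; a full eighth-note triplet (3 notes) (three triplet eighths span one quarter) = 8; thirty-second = 1.
Total: 1 + 1 + 8 + 1 + 4 + 8 + 4 + 8 + 1 = 36.
36 ÷ 4 = 9 beats.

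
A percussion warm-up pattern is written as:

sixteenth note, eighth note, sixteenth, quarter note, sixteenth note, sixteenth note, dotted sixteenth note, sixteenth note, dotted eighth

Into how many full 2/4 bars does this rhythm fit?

One bar of 2/4 = 16 thirty-second notes.
Convert each value to thirty-second notes: sixteenth note = 2; eighth note = 4; sixteenth = 2; quarter note = 8; sixteenth note = 2; sixteenth note = 2; dotted sixteenth note = 3; sixteenth note = 2; dotted eighth = 6.
Total: 2 + 4 + 2 + 8 + 2 + 2 + 3 + 2 + 6 = 31.
31 ÷ 16 = 1 complete bar with 15 left over.

1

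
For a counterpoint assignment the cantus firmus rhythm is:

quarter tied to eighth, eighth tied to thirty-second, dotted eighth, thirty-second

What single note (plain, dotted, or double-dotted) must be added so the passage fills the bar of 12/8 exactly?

dotted half note

The bar of 12/8 = 48 thirty-second notes.
In thirty-second notes: quarter tied to eighth (quarter + eighth) = 12; eighth tied to thirty-second (eighth + thirty-second) = 5; dotted eighth = 6; thirty-second = 1.
Adding: 12 + 5 + 6 + 1 = 24.
Remaining: 48 − 24 = 24 thirty-second notes, which is a dotted half note.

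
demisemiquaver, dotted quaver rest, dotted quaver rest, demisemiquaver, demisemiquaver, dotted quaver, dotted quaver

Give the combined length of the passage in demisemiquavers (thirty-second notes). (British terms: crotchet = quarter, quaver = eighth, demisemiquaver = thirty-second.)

27

Each duration in thirty-second notes: demisemiquaver = 1; dotted quaver rest = 6; dotted quaver rest = 6; demisemiquaver = 1; demisemiquaver = 1; dotted quaver = 6; dotted quaver = 6.
Total: 1 + 6 + 6 + 1 + 1 + 6 + 6 = 27 thirty-second notes.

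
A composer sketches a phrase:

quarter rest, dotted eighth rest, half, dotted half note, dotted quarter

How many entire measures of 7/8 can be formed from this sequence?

2

One bar of 7/8 = 14 sixteenth notes.
Each duration in sixteenth notes: quarter rest = 4; dotted eighth rest = 3; half = 8; dotted half note = 12; dotted quarter = 6.
Total: 4 + 3 + 8 + 12 + 6 = 33.
33 ÷ 14 = 2 complete bars with 5 left over.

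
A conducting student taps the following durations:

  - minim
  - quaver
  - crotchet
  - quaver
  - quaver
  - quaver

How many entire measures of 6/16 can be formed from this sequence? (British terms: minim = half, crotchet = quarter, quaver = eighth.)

3

One bar of 6/16 = 3 eighth notes.
Working in eighth notes: minim = 4; quaver = 1; crotchet = 2; quaver = 1; quaver = 1; quaver = 1.
Total: 4 + 1 + 2 + 1 + 1 + 1 = 10.
10 ÷ 3 = 3 complete bars with 1 left over.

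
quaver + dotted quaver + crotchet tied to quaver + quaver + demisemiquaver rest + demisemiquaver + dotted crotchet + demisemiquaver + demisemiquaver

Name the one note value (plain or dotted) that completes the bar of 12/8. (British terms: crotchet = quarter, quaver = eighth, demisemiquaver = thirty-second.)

The bar of 12/8 = 48 thirty-second notes.
Each duration in thirty-second notes: quaver = 4; dotted quaver = 6; crotchet tied to quaver (crotchet + quaver) = 12; quaver = 4; demisemiquaver rest = 1; demisemiquaver = 1; dotted crotchet = 12; demisemiquaver = 1; demisemiquaver = 1.
Altogether 4 + 6 + 12 + 4 + 1 + 1 + 12 + 1 + 1 = 42.
Remaining: 48 − 42 = 6 thirty-second notes, which is a dotted eighth note.

dotted eighth note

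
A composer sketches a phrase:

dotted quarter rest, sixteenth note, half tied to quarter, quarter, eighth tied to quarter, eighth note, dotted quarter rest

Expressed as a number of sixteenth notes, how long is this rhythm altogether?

In sixteenth notes: dotted quarter rest = 6; sixteenth note = 1; half tied to quarter (half + quarter) = 12; quarter = 4; eighth tied to quarter (eighth + quarter) = 6; eighth note = 2; dotted quarter rest = 6.
Adding: 6 + 1 + 12 + 4 + 6 + 2 + 6 = 37 sixteenth notes.

37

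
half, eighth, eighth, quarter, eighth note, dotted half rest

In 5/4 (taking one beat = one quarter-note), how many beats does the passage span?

One quarter-note beat = 2 eighth notes.
Express everything in eighth notes: half = 4; eighth = 1; eighth = 1; quarter = 2; eighth note = 1; dotted half rest = 6.
Adding: 4 + 1 + 1 + 2 + 1 + 6 = 15.
15 ÷ 2 = 7.5 beats.

7.5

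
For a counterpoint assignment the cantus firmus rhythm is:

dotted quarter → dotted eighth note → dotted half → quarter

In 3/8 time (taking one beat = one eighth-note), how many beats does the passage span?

12.5

One eighth-note beat = 2 sixteenth notes.
Working in sixteenth notes: dotted quarter = 6; dotted eighth note = 3; dotted half = 12; quarter = 4.
Adding: 6 + 3 + 12 + 4 = 25.
25 ÷ 2 = 12.5 beats.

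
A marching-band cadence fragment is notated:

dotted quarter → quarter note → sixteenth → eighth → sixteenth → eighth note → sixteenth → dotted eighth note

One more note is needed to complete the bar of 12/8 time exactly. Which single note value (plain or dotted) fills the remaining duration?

The bar of 12/8 = 24 sixteenth notes.
Working in sixteenth notes: dotted quarter = 6; quarter note = 4; sixteenth = 1; eighth = 2; sixteenth = 1; eighth note = 2; sixteenth = 1; dotted eighth note = 3.
Altogether 6 + 4 + 1 + 2 + 1 + 2 + 1 + 3 = 20.
Remaining: 24 − 20 = 4 sixteenth notes, which is a quarter note.

quarter note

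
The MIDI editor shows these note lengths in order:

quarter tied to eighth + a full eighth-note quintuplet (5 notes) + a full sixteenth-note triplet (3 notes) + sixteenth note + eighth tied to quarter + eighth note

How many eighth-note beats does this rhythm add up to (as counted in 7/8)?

One eighth-note beat = 2 sixteenth notes.
Working in sixteenth notes: quarter tied to eighth (quarter + eighth) = 6; a full eighth-note quintuplet (5 notes) (five quintuplet eighths span one half) = 8; a full sixteenth-note triplet (3 notes) (three triplet sixteenths span one eighth) = 2; sixteenth note = 1; eighth tied to quarter (eighth + quarter) = 6; eighth note = 2.
Total: 6 + 8 + 2 + 1 + 6 + 2 = 25.
25 ÷ 2 = 12.5 beats.

12.5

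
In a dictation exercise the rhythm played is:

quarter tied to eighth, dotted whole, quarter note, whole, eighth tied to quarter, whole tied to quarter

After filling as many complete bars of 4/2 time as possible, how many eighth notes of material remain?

6

One bar of 4/2 = 16 eighth notes.
Express everything in eighth notes: quarter tied to eighth (quarter + eighth) = 3; dotted whole = 12; quarter note = 2; whole = 8; eighth tied to quarter (eighth + quarter) = 3; whole tied to quarter (whole + quarter) = 10.
Total: 3 + 12 + 2 + 8 + 3 + 10 = 38.
38 ÷ 16 = 2 complete bars with 6 eighth notes remaining.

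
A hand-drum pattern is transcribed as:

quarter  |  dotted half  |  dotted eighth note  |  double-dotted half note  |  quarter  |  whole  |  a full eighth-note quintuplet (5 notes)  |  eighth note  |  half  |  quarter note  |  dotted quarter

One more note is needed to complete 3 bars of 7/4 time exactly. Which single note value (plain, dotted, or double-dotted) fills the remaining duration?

dotted eighth note

3 bars of 7/4 = 84 sixteenth notes.
In sixteenth notes: quarter = 4; dotted half = 12; dotted eighth note = 3; double-dotted half note = 14; quarter = 4; whole = 16; a full eighth-note quintuplet (5 notes) (five quintuplet eighths span one half) = 8; eighth note = 2; half = 8; quarter note = 4; dotted quarter = 6.
Sum: 4 + 12 + 3 + 14 + 4 + 16 + 8 + 2 + 8 + 4 + 6 = 81.
Remaining: 84 − 81 = 3 sixteenth notes, which is a dotted eighth note.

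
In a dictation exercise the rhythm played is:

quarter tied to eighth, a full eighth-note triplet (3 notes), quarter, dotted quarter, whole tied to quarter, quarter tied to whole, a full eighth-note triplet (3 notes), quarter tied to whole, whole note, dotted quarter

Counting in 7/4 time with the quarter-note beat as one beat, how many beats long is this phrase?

One quarter-note beat = 2 eighth notes.
In eighth notes: quarter tied to eighth (quarter + eighth) = 3; a full eighth-note triplet (3 notes) (three triplet eighths span one quarter) = 2; quarter = 2; dotted quarter = 3; whole tied to quarter (whole + quarter) = 10; quarter tied to whole (quarter + whole) = 10; a full eighth-note triplet (3 notes) (three triplet eighths span one quarter) = 2; quarter tied to whole (quarter + whole) = 10; whole note = 8; dotted quarter = 3.
Adding: 3 + 2 + 2 + 3 + 10 + 10 + 2 + 10 + 8 + 3 = 53.
53 ÷ 2 = 26.5 beats.

26.5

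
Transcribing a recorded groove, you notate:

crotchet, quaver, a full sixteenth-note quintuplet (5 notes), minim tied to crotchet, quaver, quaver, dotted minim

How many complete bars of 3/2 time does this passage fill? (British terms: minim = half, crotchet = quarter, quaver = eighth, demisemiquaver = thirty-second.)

One bar of 3/2 = 12 eighth notes.
Each duration in eighth notes: crotchet = 2; quaver = 1; a full sixteenth-note quintuplet (5 notes) (five quintuplet sixteenths span one quarter) = 2; minim tied to crotchet (minim + crotchet) = 6; quaver = 1; quaver = 1; dotted minim = 6.
Total: 2 + 1 + 2 + 6 + 1 + 1 + 6 = 19.
19 ÷ 12 = 1 complete bar with 7 left over.

1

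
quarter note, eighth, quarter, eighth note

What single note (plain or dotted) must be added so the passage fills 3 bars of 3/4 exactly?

3 bars of 3/4 = 18 eighth notes.
In eighth notes: quarter note = 2; eighth = 1; quarter = 2; eighth note = 1.
Sum: 2 + 1 + 2 + 1 = 6.
Remaining: 18 − 6 = 12 eighth notes, which is a dotted whole note.

dotted whole note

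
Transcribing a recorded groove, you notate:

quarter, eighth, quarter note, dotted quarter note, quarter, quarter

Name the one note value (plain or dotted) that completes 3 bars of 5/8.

3 bars of 5/8 = 15 eighth notes.
Convert each value to eighth notes: quarter = 2; eighth = 1; quarter note = 2; dotted quarter note = 3; quarter = 2; quarter = 2.
Sum: 2 + 1 + 2 + 3 + 2 + 2 = 12.
Remaining: 15 − 12 = 3 eighth notes, which is a dotted quarter note.

dotted quarter note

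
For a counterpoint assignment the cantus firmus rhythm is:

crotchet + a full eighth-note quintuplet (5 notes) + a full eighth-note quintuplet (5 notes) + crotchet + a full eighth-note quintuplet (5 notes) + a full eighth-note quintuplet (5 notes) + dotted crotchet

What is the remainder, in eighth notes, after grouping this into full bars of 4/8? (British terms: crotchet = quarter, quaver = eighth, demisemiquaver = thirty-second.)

One bar of 4/8 = 4 eighth notes.
Working in eighth notes: crotchet = 2; a full eighth-note quintuplet (5 notes) (five quintuplet eighths span one half) = 4; a full eighth-note quintuplet (5 notes) (five quintuplet eighths span one half) = 4; crotchet = 2; a full eighth-note quintuplet (5 notes) (five quintuplet eighths span one half) = 4; a full eighth-note quintuplet (5 notes) (five quintuplet eighths span one half) = 4; dotted crotchet = 3.
Altogether 2 + 4 + 4 + 2 + 4 + 4 + 3 = 23.
23 ÷ 4 = 5 complete bars with 3 eighth notes remaining.

3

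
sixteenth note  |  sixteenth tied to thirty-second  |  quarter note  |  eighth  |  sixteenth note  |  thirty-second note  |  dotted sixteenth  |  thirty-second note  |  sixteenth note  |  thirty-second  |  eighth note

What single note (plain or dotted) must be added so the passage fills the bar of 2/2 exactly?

The bar of 2/2 = 32 thirty-second notes.
Convert each value to thirty-second notes: sixteenth note = 2; sixteenth tied to thirty-second (sixteenth + thirty-second) = 3; quarter note = 8; eighth = 4; sixteenth note = 2; thirty-second note = 1; dotted sixteenth = 3; thirty-second note = 1; sixteenth note = 2; thirty-second = 1; eighth note = 4.
Total: 2 + 3 + 8 + 4 + 2 + 1 + 3 + 1 + 2 + 1 + 4 = 31.
Remaining: 32 − 31 = 1 thirty-second note, which is a thirty-second note.

thirty-second note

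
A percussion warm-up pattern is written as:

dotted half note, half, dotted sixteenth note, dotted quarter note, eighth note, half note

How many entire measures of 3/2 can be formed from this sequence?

One bar of 3/2 = 48 thirty-second notes.
Working in thirty-second notes: dotted half note = 24; half = 16; dotted sixteenth note = 3; dotted quarter note = 12; eighth note = 4; half note = 16.
Adding: 24 + 16 + 3 + 12 + 4 + 16 = 75.
75 ÷ 48 = 1 complete bar with 27 left over.

1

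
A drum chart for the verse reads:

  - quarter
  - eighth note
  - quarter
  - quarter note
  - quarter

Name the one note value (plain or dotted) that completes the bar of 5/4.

The bar of 5/4 = 10 eighth notes.
Each duration in eighth notes: quarter = 2; eighth note = 1; quarter = 2; quarter note = 2; quarter = 2.
Total: 2 + 1 + 2 + 2 + 2 = 9.
Remaining: 10 − 9 = 1 eighth note, which is a eighth note.

eighth note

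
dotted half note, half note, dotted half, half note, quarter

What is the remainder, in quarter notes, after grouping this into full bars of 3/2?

One bar of 3/2 = 6 quarter notes.
In quarter notes: dotted half note = 3; half note = 2; dotted half = 3; half note = 2; quarter = 1.
Adding: 3 + 2 + 3 + 2 + 1 = 11.
11 ÷ 6 = 1 complete bar with 5 quarter notes remaining.

5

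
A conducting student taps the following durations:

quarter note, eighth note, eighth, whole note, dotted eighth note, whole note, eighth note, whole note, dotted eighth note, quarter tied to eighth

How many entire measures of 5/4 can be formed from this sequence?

3

One bar of 5/4 = 20 sixteenth notes.
In sixteenth notes: quarter note = 4; eighth note = 2; eighth = 2; whole note = 16; dotted eighth note = 3; whole note = 16; eighth note = 2; whole note = 16; dotted eighth note = 3; quarter tied to eighth (quarter + eighth) = 6.
Total: 4 + 2 + 2 + 16 + 3 + 16 + 2 + 16 + 3 + 6 = 70.
70 ÷ 20 = 3 complete bars with 10 left over.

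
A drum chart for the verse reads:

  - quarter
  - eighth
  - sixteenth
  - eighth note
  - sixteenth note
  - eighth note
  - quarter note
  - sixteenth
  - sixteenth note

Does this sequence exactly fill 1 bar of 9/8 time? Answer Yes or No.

One bar of 9/8 = 18 sixteenth notes.
Express everything in sixteenth notes: quarter = 4; eighth = 2; sixteenth = 1; eighth note = 2; sixteenth note = 1; eighth note = 2; quarter note = 4; sixteenth = 1; sixteenth note = 1.
Sum: 4 + 2 + 1 + 2 + 1 + 2 + 4 + 1 + 1 = 18.
18 equals 18, so the answer is Yes.

Yes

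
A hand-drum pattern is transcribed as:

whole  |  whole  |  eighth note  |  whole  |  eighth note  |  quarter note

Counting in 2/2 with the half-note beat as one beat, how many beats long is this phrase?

One half-note beat = 4 eighth notes.
Each duration in eighth notes: whole = 8; whole = 8; eighth note = 1; whole = 8; eighth note = 1; quarter note = 2.
Adding: 8 + 8 + 1 + 8 + 1 + 2 = 28.
28 ÷ 4 = 7 beats.

7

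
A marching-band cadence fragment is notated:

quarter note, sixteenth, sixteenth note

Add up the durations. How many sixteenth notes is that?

Each duration in sixteenth notes: quarter note = 4; sixteenth = 1; sixteenth note = 1.
Adding: 4 + 1 + 1 = 6 sixteenth notes.

6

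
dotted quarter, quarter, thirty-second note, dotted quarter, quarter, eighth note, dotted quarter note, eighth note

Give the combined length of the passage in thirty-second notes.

61

Working in thirty-second notes: dotted quarter = 12; quarter = 8; thirty-second note = 1; dotted quarter = 12; quarter = 8; eighth note = 4; dotted quarter note = 12; eighth note = 4.
Sum: 12 + 8 + 1 + 12 + 8 + 4 + 12 + 4 = 61 thirty-second notes.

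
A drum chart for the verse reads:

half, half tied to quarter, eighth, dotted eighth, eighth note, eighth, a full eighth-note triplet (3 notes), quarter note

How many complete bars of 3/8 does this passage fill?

6

One bar of 3/8 = 6 sixteenth notes.
In sixteenth notes: half = 8; half tied to quarter (half + quarter) = 12; eighth = 2; dotted eighth = 3; eighth note = 2; eighth = 2; a full eighth-note triplet (3 notes) (three triplet eighths span one quarter) = 4; quarter note = 4.
Sum: 8 + 12 + 2 + 3 + 2 + 2 + 4 + 4 = 37.
37 ÷ 6 = 6 complete bars with 1 left over.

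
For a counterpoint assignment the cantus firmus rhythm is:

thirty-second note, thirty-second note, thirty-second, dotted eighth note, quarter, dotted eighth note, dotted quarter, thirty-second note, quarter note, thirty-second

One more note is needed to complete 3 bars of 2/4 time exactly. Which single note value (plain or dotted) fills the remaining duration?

dotted sixteenth note

3 bars of 2/4 = 48 thirty-second notes.
Express everything in thirty-second notes: thirty-second note = 1; thirty-second note = 1; thirty-second = 1; dotted eighth note = 6; quarter = 8; dotted eighth note = 6; dotted quarter = 12; thirty-second note = 1; quarter note = 8; thirty-second = 1.
Altogether 1 + 1 + 1 + 6 + 8 + 6 + 12 + 1 + 8 + 1 = 45.
Remaining: 48 − 45 = 3 thirty-second notes, which is a dotted sixteenth note.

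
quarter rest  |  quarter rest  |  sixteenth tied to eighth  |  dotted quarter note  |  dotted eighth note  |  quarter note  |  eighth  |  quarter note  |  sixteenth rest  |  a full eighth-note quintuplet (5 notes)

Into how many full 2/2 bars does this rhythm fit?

One bar of 2/2 = 16 sixteenth notes.
Convert each value to sixteenth notes: quarter rest = 4; quarter rest = 4; sixteenth tied to eighth (sixteenth + eighth) = 3; dotted quarter note = 6; dotted eighth note = 3; quarter note = 4; eighth = 2; quarter note = 4; sixteenth rest = 1; a full eighth-note quintuplet (5 notes) (five quintuplet eighths span one half) = 8.
Altogether 4 + 4 + 3 + 6 + 3 + 4 + 2 + 4 + 1 + 8 = 39.
39 ÷ 16 = 2 complete bars with 7 left over.

2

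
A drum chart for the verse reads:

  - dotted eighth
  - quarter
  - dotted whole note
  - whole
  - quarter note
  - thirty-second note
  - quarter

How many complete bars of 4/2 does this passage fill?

1

One bar of 4/2 = 64 thirty-second notes.
Each duration in thirty-second notes: dotted eighth = 6; quarter = 8; dotted whole note = 48; whole = 32; quarter note = 8; thirty-second note = 1; quarter = 8.
Total: 6 + 8 + 48 + 32 + 8 + 1 + 8 = 111.
111 ÷ 64 = 1 complete bar with 47 left over.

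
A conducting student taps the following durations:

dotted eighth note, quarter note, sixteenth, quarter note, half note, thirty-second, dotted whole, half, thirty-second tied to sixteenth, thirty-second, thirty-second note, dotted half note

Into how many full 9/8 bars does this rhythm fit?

3

One bar of 9/8 = 36 thirty-second notes.
Express everything in thirty-second notes: dotted eighth note = 6; quarter note = 8; sixteenth = 2; quarter note = 8; half note = 16; thirty-second = 1; dotted whole = 48; half = 16; thirty-second tied to sixteenth (thirty-second + sixteenth) = 3; thirty-second = 1; thirty-second note = 1; dotted half note = 24.
Total: 6 + 8 + 2 + 8 + 16 + 1 + 48 + 16 + 3 + 1 + 1 + 24 = 134.
134 ÷ 36 = 3 complete bars with 26 left over.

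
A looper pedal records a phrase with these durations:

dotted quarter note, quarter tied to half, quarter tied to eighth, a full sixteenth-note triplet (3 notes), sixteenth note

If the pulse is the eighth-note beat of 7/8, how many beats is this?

13.5

One eighth-note beat = 2 sixteenth notes.
Working in sixteenth notes: dotted quarter note = 6; quarter tied to half (quarter + half) = 12; quarter tied to eighth (quarter + eighth) = 6; a full sixteenth-note triplet (3 notes) (three triplet sixteenths span one eighth) = 2; sixteenth note = 1.
Total: 6 + 12 + 6 + 2 + 1 = 27.
27 ÷ 2 = 13.5 beats.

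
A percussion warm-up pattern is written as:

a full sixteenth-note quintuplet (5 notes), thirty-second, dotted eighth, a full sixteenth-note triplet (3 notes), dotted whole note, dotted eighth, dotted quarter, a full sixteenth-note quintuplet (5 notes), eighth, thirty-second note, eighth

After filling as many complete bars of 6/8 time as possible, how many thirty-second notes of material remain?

6

One bar of 6/8 = 24 thirty-second notes.
In thirty-second notes: a full sixteenth-note quintuplet (5 notes) (five quintuplet sixteenths span one quarter) = 8; thirty-second = 1; dotted eighth = 6; a full sixteenth-note triplet (3 notes) (three triplet sixteenths span one eighth) = 4; dotted whole note = 48; dotted eighth = 6; dotted quarter = 12; a full sixteenth-note quintuplet (5 notes) (five quintuplet sixteenths span one quarter) = 8; eighth = 4; thirty-second note = 1; eighth = 4.
Total: 8 + 1 + 6 + 4 + 48 + 6 + 12 + 8 + 4 + 1 + 4 = 102.
102 ÷ 24 = 4 complete bars with 6 thirty-second notes remaining.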